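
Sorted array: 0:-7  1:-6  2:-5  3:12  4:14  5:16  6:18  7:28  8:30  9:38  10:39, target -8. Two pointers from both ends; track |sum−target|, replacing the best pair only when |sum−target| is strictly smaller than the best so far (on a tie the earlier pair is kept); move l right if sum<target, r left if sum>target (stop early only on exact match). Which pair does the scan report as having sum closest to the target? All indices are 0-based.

pair (-6, -5) with sum -11 (|Δ|=3)

l=0 r=10: -7+39=32 d=40 *, r--
l=0 r=9: -7+38=31 d=39 *, r--
l=0 r=8: -7+30=23 d=31 *, r--
l=0 r=7: -7+28=21 d=29 *, r--
l=0 r=6: -7+18=11 d=19 *, r--
l=0 r=5: -7+16=9 d=17 *, r--
l=0 r=4: -7+14=7 d=15 *, r--
l=0 r=3: -7+12=5 d=13 *, r--
l=0 r=2: -7+-5=-12 d=4 *, l++
l=1 r=2: -6+-5=-11 d=3 *, l++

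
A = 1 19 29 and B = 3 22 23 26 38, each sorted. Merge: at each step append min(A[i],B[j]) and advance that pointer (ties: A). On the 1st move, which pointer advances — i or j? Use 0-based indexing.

[i=0,j=0] A[i]=1<=B[j]=3 take 1 → i++

i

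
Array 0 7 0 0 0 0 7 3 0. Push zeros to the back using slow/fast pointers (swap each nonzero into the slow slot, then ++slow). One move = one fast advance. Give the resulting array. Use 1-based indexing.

slow=1 fast=1: a[fast]=0, fast++
slow=1 fast=2: a[fast]=7≠0 swap→a[1]=7, slow++,fast++
slow=2 fast=3: a[fast]=0, fast++
slow=2 fast=4: a[fast]=0, fast++
slow=2 fast=5: a[fast]=0, fast++
slow=2 fast=6: a[fast]=0, fast++
slow=2 fast=7: a[fast]=7≠0 swap→a[2]=7, slow++,fast++
slow=3 fast=8: a[fast]=3≠0 swap→a[3]=3, slow++,fast++
slow=4 fast=9: a[fast]=0, fast++

[7, 7, 3, 0, 0, 0, 0, 0, 0]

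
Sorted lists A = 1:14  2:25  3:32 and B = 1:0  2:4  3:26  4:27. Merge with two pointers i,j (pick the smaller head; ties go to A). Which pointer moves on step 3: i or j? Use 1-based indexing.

[i=1,j=1] A[i]=14>B[j]=0 take 0 → j++
[i=1,j=2] A[i]=14>B[j]=4 take 4 → j++
[i=1,j=3] A[i]=14<=B[j]=26 take 14 → i++

i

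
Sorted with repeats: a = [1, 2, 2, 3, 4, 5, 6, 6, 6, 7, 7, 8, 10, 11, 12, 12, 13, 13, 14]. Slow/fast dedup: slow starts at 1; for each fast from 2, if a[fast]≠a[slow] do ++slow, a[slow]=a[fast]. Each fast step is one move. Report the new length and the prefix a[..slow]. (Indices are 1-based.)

slow=1 fast=2: a[fast]=2≠a[slow]=1 write a[2]=2, slow++,fast++
slow=2 fast=3: a[fast]=2=a[slow] dup, fast++
slow=2 fast=4: a[fast]=3≠a[slow]=2 write a[3]=3, slow++,fast++
slow=3 fast=5: a[fast]=4≠a[slow]=3 write a[4]=4, slow++,fast++
slow=4 fast=6: a[fast]=5≠a[slow]=4 write a[5]=5, slow++,fast++
slow=5 fast=7: a[fast]=6≠a[slow]=5 write a[6]=6, slow++,fast++
slow=6 fast=8: a[fast]=6=a[slow] dup, fast++
slow=6 fast=9: a[fast]=6=a[slow] dup, fast++
slow=6 fast=10: a[fast]=7≠a[slow]=6 write a[7]=7, slow++,fast++
slow=7 fast=11: a[fast]=7=a[slow] dup, fast++
slow=7 fast=12: a[fast]=8≠a[slow]=7 write a[8]=8, slow++,fast++
slow=8 fast=13: a[fast]=10≠a[slow]=8 write a[9]=10, slow++,fast++
slow=9 fast=14: a[fast]=11≠a[slow]=10 write a[10]=11, slow++,fast++
slow=10 fast=15: a[fast]=12≠a[slow]=11 write a[11]=12, slow++,fast++
slow=11 fast=16: a[fast]=12=a[slow] dup, fast++
slow=11 fast=17: a[fast]=13≠a[slow]=12 write a[12]=13, slow++,fast++
slow=12 fast=18: a[fast]=13=a[slow] dup, fast++
slow=12 fast=19: a[fast]=14≠a[slow]=13 write a[13]=14, slow++,fast++

length 13; prefix = [1, 2, 3, 4, 5, 6, 7, 8, 10, 11, 12, 13, 14]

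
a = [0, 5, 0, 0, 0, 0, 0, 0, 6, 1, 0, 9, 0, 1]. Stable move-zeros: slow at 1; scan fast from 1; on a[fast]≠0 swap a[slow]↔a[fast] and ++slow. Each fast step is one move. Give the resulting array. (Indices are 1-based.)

(s=1,f=1) a[fast]=0 → fast++
(s=1,f=2) a[fast]=5≠0 swap→a[1]=5 → slow++,fast++
(s=2,f=3) a[fast]=0 → fast++
(s=2,f=4) a[fast]=0 → fast++
(s=2,f=5) a[fast]=0 → fast++
(s=2,f=6) a[fast]=0 → fast++
(s=2,f=7) a[fast]=0 → fast++
(s=2,f=8) a[fast]=0 → fast++
(s=2,f=9) a[fast]=6≠0 swap→a[2]=6 → slow++,fast++
(s=3,f=10) a[fast]=1≠0 swap→a[3]=1 → slow++,fast++
(s=4,f=11) a[fast]=0 → fast++
(s=4,f=12) a[fast]=9≠0 swap→a[4]=9 → slow++,fast++
(s=5,f=13) a[fast]=0 → fast++
(s=5,f=14) a[fast]=1≠0 swap→a[5]=1 → slow++,fast++

[5, 6, 1, 9, 1, 0, 0, 0, 0, 0, 0, 0, 0, 0]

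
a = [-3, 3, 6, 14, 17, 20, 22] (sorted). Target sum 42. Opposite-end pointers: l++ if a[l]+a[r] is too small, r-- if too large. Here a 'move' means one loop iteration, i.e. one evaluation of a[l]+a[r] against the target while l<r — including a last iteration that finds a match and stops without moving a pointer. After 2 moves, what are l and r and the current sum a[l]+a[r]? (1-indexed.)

l=3, r=7, sum=28

l=1 r=7: -3+22=19 <42, l++
l=2 r=7: 3+22=25 <42, l++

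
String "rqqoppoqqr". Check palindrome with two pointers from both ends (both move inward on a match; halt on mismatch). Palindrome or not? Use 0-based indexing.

l=0 r=9: 'r'=='r', l++,r--
l=1 r=8: 'q'=='q', l++,r--
l=2 r=7: 'q'=='q', l++,r--
l=3 r=6: 'o'=='o', l++,r--
l=4 r=5: 'p'=='p', l++,r--

palindrome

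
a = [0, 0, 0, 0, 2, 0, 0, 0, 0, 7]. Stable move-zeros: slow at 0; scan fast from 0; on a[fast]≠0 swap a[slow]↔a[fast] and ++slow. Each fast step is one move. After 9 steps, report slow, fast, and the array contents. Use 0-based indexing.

slow=0 fast=0: a[fast]=0, fast++
slow=0 fast=1: a[fast]=0, fast++
slow=0 fast=2: a[fast]=0, fast++
slow=0 fast=3: a[fast]=0, fast++
slow=0 fast=4: a[fast]=2≠0 swap→a[0]=2, slow++,fast++
slow=1 fast=5: a[fast]=0, fast++
slow=1 fast=6: a[fast]=0, fast++
slow=1 fast=7: a[fast]=0, fast++
slow=1 fast=8: a[fast]=0, fast++

slow=1, fast=9, a=[2, 0, 0, 0, 0, 0, 0, 0, 0, 7]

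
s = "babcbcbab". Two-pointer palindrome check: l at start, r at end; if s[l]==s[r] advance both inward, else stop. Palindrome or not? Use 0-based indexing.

l=0 r=8: 'b'=='b', l++,r--
l=1 r=7: 'a'=='a', l++,r--
l=2 r=6: 'b'=='b', l++,r--
l=3 r=5: 'c'=='c', l++,r--

palindrome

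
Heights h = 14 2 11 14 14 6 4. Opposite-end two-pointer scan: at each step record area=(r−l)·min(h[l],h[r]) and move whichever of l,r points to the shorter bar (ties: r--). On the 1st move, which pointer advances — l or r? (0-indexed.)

r

l=0 r=6: min(14,4)*6=24 best=24 *, r--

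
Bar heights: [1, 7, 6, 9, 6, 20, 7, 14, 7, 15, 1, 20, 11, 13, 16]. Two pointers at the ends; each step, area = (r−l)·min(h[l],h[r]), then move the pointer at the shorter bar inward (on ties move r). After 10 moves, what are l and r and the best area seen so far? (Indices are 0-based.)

l=5, r=9, best area=144

[0,14] min(1,16)*14=14 best=14 * → l++
[1,14] min(7,16)*13=91 best=91 * → l++
[2,14] min(6,16)*12=72 best=91 → l++
[3,14] min(9,16)*11=99 best=99 * → l++
[4,14] min(6,16)*10=60 best=99 → l++
[5,14] min(20,16)*9=144 best=144 * → r--
[5,13] min(20,13)*8=104 best=144 → r--
[5,12] min(20,11)*7=77 best=144 → r--
[5,11] min(20,20)*6=120 best=144 → r--
[5,10] min(20,1)*5=5 best=144 → r--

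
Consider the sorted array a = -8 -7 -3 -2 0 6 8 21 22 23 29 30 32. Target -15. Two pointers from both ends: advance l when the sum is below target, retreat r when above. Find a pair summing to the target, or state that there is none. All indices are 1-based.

l=1 r=13: -8+32=24 >-15, r--
l=1 r=12: -8+30=22 >-15, r--
l=1 r=11: -8+29=21 >-15, r--
l=1 r=10: -8+23=15 >-15, r--
l=1 r=9: -8+22=14 >-15, r--
l=1 r=8: -8+21=13 >-15, r--
l=1 r=7: -8+8=0 >-15, r--
l=1 r=6: -8+6=-2 >-15, r--
l=1 r=5: -8+0=-8 >-15, r--
l=1 r=4: -8+-2=-10 >-15, r--
l=1 r=3: -8+-3=-11 >-15, r--
l=1 r=2: -8+-7=-15, found

(-8, -7)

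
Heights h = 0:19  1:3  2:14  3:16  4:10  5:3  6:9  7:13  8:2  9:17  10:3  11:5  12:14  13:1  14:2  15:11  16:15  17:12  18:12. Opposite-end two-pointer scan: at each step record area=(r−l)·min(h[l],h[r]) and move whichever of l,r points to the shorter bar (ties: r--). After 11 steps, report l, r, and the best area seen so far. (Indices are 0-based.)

l=0, r=7, best area=240

l=0 r=18: min(19,12)*18=216 best=216 *, r--
l=0 r=17: min(19,12)*17=204 best=216, r--
l=0 r=16: min(19,15)*16=240 best=240 *, r--
l=0 r=15: min(19,11)*15=165 best=240, r--
l=0 r=14: min(19,2)*14=28 best=240, r--
l=0 r=13: min(19,1)*13=13 best=240, r--
l=0 r=12: min(19,14)*12=168 best=240, r--
l=0 r=11: min(19,5)*11=55 best=240, r--
l=0 r=10: min(19,3)*10=30 best=240, r--
l=0 r=9: min(19,17)*9=153 best=240, r--
l=0 r=8: min(19,2)*8=16 best=240, r--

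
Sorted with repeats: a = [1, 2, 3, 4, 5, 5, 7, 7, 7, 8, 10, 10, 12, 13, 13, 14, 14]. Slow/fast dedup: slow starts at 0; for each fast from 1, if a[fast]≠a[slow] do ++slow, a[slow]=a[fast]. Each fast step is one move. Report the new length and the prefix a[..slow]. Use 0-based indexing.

length 11; prefix = [1, 2, 3, 4, 5, 7, 8, 10, 12, 13, 14]

(s=0,f=1) a[fast]=2≠a[slow]=1 write a[1]=2 → slow++,fast++
(s=1,f=2) a[fast]=3≠a[slow]=2 write a[2]=3 → slow++,fast++
(s=2,f=3) a[fast]=4≠a[slow]=3 write a[3]=4 → slow++,fast++
(s=3,f=4) a[fast]=5≠a[slow]=4 write a[4]=5 → slow++,fast++
(s=4,f=5) a[fast]=5=a[slow] dup → fast++
(s=4,f=6) a[fast]=7≠a[slow]=5 write a[5]=7 → slow++,fast++
(s=5,f=7) a[fast]=7=a[slow] dup → fast++
(s=5,f=8) a[fast]=7=a[slow] dup → fast++
(s=5,f=9) a[fast]=8≠a[slow]=7 write a[6]=8 → slow++,fast++
(s=6,f=10) a[fast]=10≠a[slow]=8 write a[7]=10 → slow++,fast++
(s=7,f=11) a[fast]=10=a[slow] dup → fast++
(s=7,f=12) a[fast]=12≠a[slow]=10 write a[8]=12 → slow++,fast++
(s=8,f=13) a[fast]=13≠a[slow]=12 write a[9]=13 → slow++,fast++
(s=9,f=14) a[fast]=13=a[slow] dup → fast++
(s=9,f=15) a[fast]=14≠a[slow]=13 write a[10]=14 → slow++,fast++
(s=10,f=16) a[fast]=14=a[slow] dup → fast++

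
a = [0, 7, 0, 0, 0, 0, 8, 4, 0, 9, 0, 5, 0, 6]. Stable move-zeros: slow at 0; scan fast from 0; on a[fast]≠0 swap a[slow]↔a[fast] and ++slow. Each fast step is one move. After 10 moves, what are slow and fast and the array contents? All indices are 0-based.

slow=4, fast=10, a=[7, 8, 4, 9, 0, 0, 0, 0, 0, 0, 0, 5, 0, 6]

slow=0 fast=0: a[fast]=0, fast++
slow=0 fast=1: a[fast]=7≠0 swap→a[0]=7, slow++,fast++
slow=1 fast=2: a[fast]=0, fast++
slow=1 fast=3: a[fast]=0, fast++
slow=1 fast=4: a[fast]=0, fast++
slow=1 fast=5: a[fast]=0, fast++
slow=1 fast=6: a[fast]=8≠0 swap→a[1]=8, slow++,fast++
slow=2 fast=7: a[fast]=4≠0 swap→a[2]=4, slow++,fast++
slow=3 fast=8: a[fast]=0, fast++
slow=3 fast=9: a[fast]=9≠0 swap→a[3]=9, slow++,fast++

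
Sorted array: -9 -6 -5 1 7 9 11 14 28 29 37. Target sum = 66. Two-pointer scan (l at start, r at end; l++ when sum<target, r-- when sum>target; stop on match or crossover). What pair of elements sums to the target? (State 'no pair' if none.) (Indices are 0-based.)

(29, 37)

l=0 r=10: -9+37=28 <66, l++
l=1 r=10: -6+37=31 <66, l++
l=2 r=10: -5+37=32 <66, l++
l=3 r=10: 1+37=38 <66, l++
l=4 r=10: 7+37=44 <66, l++
l=5 r=10: 9+37=46 <66, l++
l=6 r=10: 11+37=48 <66, l++
l=7 r=10: 14+37=51 <66, l++
l=8 r=10: 28+37=65 <66, l++
l=9 r=10: 29+37=66, found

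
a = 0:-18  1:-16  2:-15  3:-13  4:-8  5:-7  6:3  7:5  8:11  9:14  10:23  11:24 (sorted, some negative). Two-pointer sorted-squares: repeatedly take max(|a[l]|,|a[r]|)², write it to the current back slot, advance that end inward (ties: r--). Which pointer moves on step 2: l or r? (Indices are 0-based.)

l=0 r=11: |-18|<=|24| out[11]=576, r--
l=0 r=10: |-18|<=|23| out[10]=529, r--

r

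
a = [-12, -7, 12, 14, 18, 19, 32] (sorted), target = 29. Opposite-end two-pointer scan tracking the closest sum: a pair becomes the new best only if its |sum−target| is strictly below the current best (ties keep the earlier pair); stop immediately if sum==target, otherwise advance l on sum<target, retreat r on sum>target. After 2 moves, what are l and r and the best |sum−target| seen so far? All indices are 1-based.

l=3, r=7, best |Δ|=4

[1,7] -12+32=20 d=9 * → l++
[2,7] -7+32=25 d=4 * → l++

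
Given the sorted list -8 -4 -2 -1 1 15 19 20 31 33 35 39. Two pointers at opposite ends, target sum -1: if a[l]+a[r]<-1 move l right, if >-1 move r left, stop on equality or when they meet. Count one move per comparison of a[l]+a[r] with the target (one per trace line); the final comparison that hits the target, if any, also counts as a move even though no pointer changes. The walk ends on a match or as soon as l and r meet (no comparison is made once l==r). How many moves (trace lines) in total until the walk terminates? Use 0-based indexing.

l=0 r=11: -8+39=31 >-1, r--
l=0 r=10: -8+35=27 >-1, r--
l=0 r=9: -8+33=25 >-1, r--
l=0 r=8: -8+31=23 >-1, r--
l=0 r=7: -8+20=12 >-1, r--
l=0 r=6: -8+19=11 >-1, r--
l=0 r=5: -8+15=7 >-1, r--
l=0 r=4: -8+1=-7 <-1, l++
l=1 r=4: -4+1=-3 <-1, l++
l=2 r=4: -2+1=-1, found

10 moves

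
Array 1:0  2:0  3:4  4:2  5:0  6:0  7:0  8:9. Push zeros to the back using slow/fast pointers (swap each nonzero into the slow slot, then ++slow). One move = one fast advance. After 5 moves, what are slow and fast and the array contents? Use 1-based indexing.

slow=3, fast=6, a=[4, 2, 0, 0, 0, 0, 0, 9]

(s=1,f=1) a[fast]=0 → fast++
(s=1,f=2) a[fast]=0 → fast++
(s=1,f=3) a[fast]=4≠0 swap→a[1]=4 → slow++,fast++
(s=2,f=4) a[fast]=2≠0 swap→a[2]=2 → slow++,fast++
(s=3,f=5) a[fast]=0 → fast++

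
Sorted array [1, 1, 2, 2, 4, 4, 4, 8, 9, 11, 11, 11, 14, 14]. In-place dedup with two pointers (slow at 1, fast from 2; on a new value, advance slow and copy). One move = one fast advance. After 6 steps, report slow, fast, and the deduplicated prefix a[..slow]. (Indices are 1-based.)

slow=3, fast=8, prefix=[1, 2, 4]

slow=1 fast=2: a[fast]=1=a[slow] dup, fast++
slow=1 fast=3: a[fast]=2≠a[slow]=1 write a[2]=2, slow++,fast++
slow=2 fast=4: a[fast]=2=a[slow] dup, fast++
slow=2 fast=5: a[fast]=4≠a[slow]=2 write a[3]=4, slow++,fast++
slow=3 fast=6: a[fast]=4=a[slow] dup, fast++
slow=3 fast=7: a[fast]=4=a[slow] dup, fast++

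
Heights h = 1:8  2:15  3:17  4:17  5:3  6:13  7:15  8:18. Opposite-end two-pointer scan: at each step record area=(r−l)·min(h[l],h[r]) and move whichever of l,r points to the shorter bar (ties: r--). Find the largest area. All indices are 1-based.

[1,8] min(8,18)*7=56 best=56 * → l++
[2,8] min(15,18)*6=90 best=90 * → l++
[3,8] min(17,18)*5=85 best=90 → l++
[4,8] min(17,18)*4=68 best=90 → l++
[5,8] min(3,18)*3=9 best=90 → l++
[6,8] min(13,18)*2=26 best=90 → l++
[7,8] min(15,18)*1=15 best=90 → l++

max area = 90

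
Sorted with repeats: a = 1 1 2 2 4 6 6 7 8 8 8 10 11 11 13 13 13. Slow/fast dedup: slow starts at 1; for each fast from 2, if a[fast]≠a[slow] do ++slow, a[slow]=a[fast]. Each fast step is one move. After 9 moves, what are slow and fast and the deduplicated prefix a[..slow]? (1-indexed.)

slow=1 fast=2: a[fast]=1=a[slow] dup, fast++
slow=1 fast=3: a[fast]=2≠a[slow]=1 write a[2]=2, slow++,fast++
slow=2 fast=4: a[fast]=2=a[slow] dup, fast++
slow=2 fast=5: a[fast]=4≠a[slow]=2 write a[3]=4, slow++,fast++
slow=3 fast=6: a[fast]=6≠a[slow]=4 write a[4]=6, slow++,fast++
slow=4 fast=7: a[fast]=6=a[slow] dup, fast++
slow=4 fast=8: a[fast]=7≠a[slow]=6 write a[5]=7, slow++,fast++
slow=5 fast=9: a[fast]=8≠a[slow]=7 write a[6]=8, slow++,fast++
slow=6 fast=10: a[fast]=8=a[slow] dup, fast++

slow=6, fast=11, prefix=[1, 2, 4, 6, 7, 8]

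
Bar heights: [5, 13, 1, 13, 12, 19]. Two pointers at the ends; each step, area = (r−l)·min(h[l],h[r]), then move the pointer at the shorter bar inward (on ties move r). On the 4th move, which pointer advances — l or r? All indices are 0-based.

l=0 r=5: min(5,19)*5=25 best=25 *, l++
l=1 r=5: min(13,19)*4=52 best=52 *, l++
l=2 r=5: min(1,19)*3=3 best=52, l++
l=3 r=5: min(13,19)*2=26 best=52, l++

l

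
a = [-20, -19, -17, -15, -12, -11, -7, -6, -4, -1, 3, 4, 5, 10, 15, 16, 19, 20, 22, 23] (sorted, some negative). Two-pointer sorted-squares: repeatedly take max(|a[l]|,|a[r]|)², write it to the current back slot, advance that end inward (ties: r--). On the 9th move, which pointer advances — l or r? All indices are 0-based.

l=0 r=19: |-20|<=|23| out[19]=529, r--
l=0 r=18: |-20|<=|22| out[18]=484, r--
l=0 r=17: |-20|<=|20| out[17]=400, r--
l=0 r=16: |-20|>|19| out[16]=400, l++
l=1 r=16: |-19|<=|19| out[15]=361, r--
l=1 r=15: |-19|>|16| out[14]=361, l++
l=2 r=15: |-17|>|16| out[13]=289, l++
l=3 r=15: |-15|<=|16| out[12]=256, r--
l=3 r=14: |-15|<=|15| out[11]=225, r--

r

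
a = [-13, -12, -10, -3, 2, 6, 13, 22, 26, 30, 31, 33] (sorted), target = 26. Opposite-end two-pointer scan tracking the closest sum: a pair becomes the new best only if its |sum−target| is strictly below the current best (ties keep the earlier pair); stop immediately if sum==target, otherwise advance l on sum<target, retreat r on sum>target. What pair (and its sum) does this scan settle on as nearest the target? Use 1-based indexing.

pair (-3, 30) with sum 27 (|Δ|=1)

l=1 r=12: -13+33=20 d=6 *, l++
l=2 r=12: -12+33=21 d=5 *, l++
l=3 r=12: -10+33=23 d=3 *, l++
l=4 r=12: -3+33=30 d=4, r--
l=4 r=11: -3+31=28 d=2 *, r--
l=4 r=10: -3+30=27 d=1 *, r--
l=4 r=9: -3+26=23 d=3, l++
l=5 r=9: 2+26=28 d=2, r--
l=5 r=8: 2+22=24 d=2, l++
l=6 r=8: 6+22=28 d=2, r--
l=6 r=7: 6+13=19 d=7, l++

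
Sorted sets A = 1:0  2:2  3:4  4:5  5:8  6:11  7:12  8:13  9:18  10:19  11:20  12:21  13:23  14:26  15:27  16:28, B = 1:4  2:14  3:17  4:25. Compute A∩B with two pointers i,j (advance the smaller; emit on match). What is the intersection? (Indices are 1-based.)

intersection = [4]

i=1 j=1: 0<4, i++
i=2 j=1: 2<4, i++
i=3 j=1: 4==4 emit, i++,j++
i=4 j=2: 5<14, i++
i=5 j=2: 8<14, i++
i=6 j=2: 11<14, i++
i=7 j=2: 12<14, i++
i=8 j=2: 13<14, i++
i=9 j=2: 18>14, j++
i=9 j=3: 18>17, j++
i=9 j=4: 18<25, i++
i=10 j=4: 19<25, i++
i=11 j=4: 20<25, i++
i=12 j=4: 21<25, i++
i=13 j=4: 23<25, i++
i=14 j=4: 26>25, j++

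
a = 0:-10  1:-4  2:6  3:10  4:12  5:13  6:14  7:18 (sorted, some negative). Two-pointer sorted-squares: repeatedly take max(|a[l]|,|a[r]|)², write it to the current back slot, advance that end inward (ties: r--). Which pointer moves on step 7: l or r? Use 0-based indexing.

l=0 r=7: |-10|<=|18| out[7]=324, r--
l=0 r=6: |-10|<=|14| out[6]=196, r--
l=0 r=5: |-10|<=|13| out[5]=169, r--
l=0 r=4: |-10|<=|12| out[4]=144, r--
l=0 r=3: |-10|<=|10| out[3]=100, r--
l=0 r=2: |-10|>|6| out[2]=100, l++
l=1 r=2: |-4|<=|6| out[1]=36, r--

r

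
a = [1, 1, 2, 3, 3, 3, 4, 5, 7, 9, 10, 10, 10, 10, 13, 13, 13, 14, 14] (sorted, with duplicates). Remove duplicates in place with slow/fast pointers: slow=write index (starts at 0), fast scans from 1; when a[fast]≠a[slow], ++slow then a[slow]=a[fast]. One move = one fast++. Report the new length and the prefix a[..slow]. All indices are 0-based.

length 10; prefix = [1, 2, 3, 4, 5, 7, 9, 10, 13, 14]

slow=0 fast=1: a[fast]=1=a[slow] dup, fast++
slow=0 fast=2: a[fast]=2≠a[slow]=1 write a[1]=2, slow++,fast++
slow=1 fast=3: a[fast]=3≠a[slow]=2 write a[2]=3, slow++,fast++
slow=2 fast=4: a[fast]=3=a[slow] dup, fast++
slow=2 fast=5: a[fast]=3=a[slow] dup, fast++
slow=2 fast=6: a[fast]=4≠a[slow]=3 write a[3]=4, slow++,fast++
slow=3 fast=7: a[fast]=5≠a[slow]=4 write a[4]=5, slow++,fast++
slow=4 fast=8: a[fast]=7≠a[slow]=5 write a[5]=7, slow++,fast++
slow=5 fast=9: a[fast]=9≠a[slow]=7 write a[6]=9, slow++,fast++
slow=6 fast=10: a[fast]=10≠a[slow]=9 write a[7]=10, slow++,fast++
slow=7 fast=11: a[fast]=10=a[slow] dup, fast++
slow=7 fast=12: a[fast]=10=a[slow] dup, fast++
slow=7 fast=13: a[fast]=10=a[slow] dup, fast++
slow=7 fast=14: a[fast]=13≠a[slow]=10 write a[8]=13, slow++,fast++
slow=8 fast=15: a[fast]=13=a[slow] dup, fast++
slow=8 fast=16: a[fast]=13=a[slow] dup, fast++
slow=8 fast=17: a[fast]=14≠a[slow]=13 write a[9]=14, slow++,fast++
slow=9 fast=18: a[fast]=14=a[slow] dup, fast++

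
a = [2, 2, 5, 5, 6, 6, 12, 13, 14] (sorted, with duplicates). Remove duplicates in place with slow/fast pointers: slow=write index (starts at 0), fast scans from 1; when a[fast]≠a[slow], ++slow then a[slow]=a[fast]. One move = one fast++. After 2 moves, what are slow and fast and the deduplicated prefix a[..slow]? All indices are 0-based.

slow=0 fast=1: a[fast]=2=a[slow] dup, fast++
slow=0 fast=2: a[fast]=5≠a[slow]=2 write a[1]=5, slow++,fast++

slow=1, fast=3, prefix=[2, 5]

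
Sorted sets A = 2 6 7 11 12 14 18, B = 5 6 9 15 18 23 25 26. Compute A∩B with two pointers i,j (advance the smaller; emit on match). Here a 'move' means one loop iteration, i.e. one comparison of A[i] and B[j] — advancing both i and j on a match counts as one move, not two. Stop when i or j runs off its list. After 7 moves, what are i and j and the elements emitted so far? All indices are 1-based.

i=1 j=1: 2<5, i++
i=2 j=1: 6>5, j++
i=2 j=2: 6==6 emit, i++,j++
i=3 j=3: 7<9, i++
i=4 j=3: 11>9, j++
i=4 j=4: 11<15, i++
i=5 j=4: 12<15, i++

i=6, j=4, emitted=[6]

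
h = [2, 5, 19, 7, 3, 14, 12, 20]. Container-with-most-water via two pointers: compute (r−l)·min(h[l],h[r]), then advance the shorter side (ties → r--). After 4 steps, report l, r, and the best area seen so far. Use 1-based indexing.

l=1 r=8: min(2,20)*7=14 best=14 *, l++
l=2 r=8: min(5,20)*6=30 best=30 *, l++
l=3 r=8: min(19,20)*5=95 best=95 *, l++
l=4 r=8: min(7,20)*4=28 best=95, l++

l=5, r=8, best area=95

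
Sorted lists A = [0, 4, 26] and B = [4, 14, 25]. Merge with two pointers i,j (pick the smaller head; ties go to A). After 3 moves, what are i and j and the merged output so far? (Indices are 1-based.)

i=1 j=1: A[i]=0<=B[j]=4 take 0, i++
i=2 j=1: A[i]=4<=B[j]=4 take 4, i++
i=3 j=1: A[i]=26>B[j]=4 take 4, j++

i=3, j=2, merged so far=[0, 4, 4]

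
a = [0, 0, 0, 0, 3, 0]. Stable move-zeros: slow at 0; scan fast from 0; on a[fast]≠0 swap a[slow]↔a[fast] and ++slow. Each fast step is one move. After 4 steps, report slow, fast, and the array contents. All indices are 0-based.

slow=0, fast=4, a=[0, 0, 0, 0, 3, 0]

slow=0 fast=0: a[fast]=0, fast++
slow=0 fast=1: a[fast]=0, fast++
slow=0 fast=2: a[fast]=0, fast++
slow=0 fast=3: a[fast]=0, fast++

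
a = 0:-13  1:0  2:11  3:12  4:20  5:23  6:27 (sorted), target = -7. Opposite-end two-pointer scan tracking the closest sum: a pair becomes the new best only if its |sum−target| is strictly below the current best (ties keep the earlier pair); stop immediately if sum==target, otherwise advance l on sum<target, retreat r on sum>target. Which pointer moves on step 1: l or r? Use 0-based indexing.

r

[0,6] -13+27=14 d=21 * → r--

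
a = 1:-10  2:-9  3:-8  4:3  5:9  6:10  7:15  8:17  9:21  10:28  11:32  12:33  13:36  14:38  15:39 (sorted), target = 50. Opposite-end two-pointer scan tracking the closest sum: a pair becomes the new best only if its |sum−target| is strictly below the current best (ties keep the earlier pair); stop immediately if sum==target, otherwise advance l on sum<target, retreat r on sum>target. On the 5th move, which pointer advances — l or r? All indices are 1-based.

l=1 r=15: -10+39=29 d=21 *, l++
l=2 r=15: -9+39=30 d=20 *, l++
l=3 r=15: -8+39=31 d=19 *, l++
l=4 r=15: 3+39=42 d=8 *, l++
l=5 r=15: 9+39=48 d=2 *, l++

l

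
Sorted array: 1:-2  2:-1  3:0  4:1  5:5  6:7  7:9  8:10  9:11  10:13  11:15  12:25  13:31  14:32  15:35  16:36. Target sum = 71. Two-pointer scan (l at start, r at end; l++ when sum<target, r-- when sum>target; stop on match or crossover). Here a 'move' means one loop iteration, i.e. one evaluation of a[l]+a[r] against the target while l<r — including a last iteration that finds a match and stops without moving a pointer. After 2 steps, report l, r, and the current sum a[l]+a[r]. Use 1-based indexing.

l=3, r=16, sum=36

[1,16] -2+36=34 <71 → l++
[2,16] -1+36=35 <71 → l++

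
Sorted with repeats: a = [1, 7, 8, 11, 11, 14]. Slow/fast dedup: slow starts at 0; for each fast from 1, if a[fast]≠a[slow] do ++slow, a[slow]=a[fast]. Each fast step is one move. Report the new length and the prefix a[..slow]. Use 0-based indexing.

length 5; prefix = [1, 7, 8, 11, 14]

(s=0,f=1) a[fast]=7≠a[slow]=1 write a[1]=7 → slow++,fast++
(s=1,f=2) a[fast]=8≠a[slow]=7 write a[2]=8 → slow++,fast++
(s=2,f=3) a[fast]=11≠a[slow]=8 write a[3]=11 → slow++,fast++
(s=3,f=4) a[fast]=11=a[slow] dup → fast++
(s=3,f=5) a[fast]=14≠a[slow]=11 write a[4]=14 → slow++,fast++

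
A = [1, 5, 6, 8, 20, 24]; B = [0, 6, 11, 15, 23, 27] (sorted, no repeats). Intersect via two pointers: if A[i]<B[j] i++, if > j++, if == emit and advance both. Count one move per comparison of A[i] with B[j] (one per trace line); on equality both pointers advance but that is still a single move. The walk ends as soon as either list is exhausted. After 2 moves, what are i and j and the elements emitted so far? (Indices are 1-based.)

[i=1,j=1] 1>0 → j++
[i=1,j=2] 1<6 → i++

i=2, j=2, emitted=[]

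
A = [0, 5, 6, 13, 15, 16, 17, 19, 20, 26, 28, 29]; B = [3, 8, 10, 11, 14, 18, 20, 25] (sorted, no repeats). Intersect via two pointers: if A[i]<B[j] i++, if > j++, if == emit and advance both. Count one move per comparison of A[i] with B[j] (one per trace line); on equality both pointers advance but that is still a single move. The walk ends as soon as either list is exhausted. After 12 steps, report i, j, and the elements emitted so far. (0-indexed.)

i=7, j=5, emitted=[]

[i=0,j=0] 0<3 → i++
[i=1,j=0] 5>3 → j++
[i=1,j=1] 5<8 → i++
[i=2,j=1] 6<8 → i++
[i=3,j=1] 13>8 → j++
[i=3,j=2] 13>10 → j++
[i=3,j=3] 13>11 → j++
[i=3,j=4] 13<14 → i++
[i=4,j=4] 15>14 → j++
[i=4,j=5] 15<18 → i++
[i=5,j=5] 16<18 → i++
[i=6,j=5] 17<18 → i++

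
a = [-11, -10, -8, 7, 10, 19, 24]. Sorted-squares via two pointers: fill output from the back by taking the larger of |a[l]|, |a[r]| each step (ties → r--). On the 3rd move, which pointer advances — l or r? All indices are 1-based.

l

[1,7] |-11|<=|24| out[7]=576 → r--
[1,6] |-11|<=|19| out[6]=361 → r--
[1,5] |-11|>|10| out[5]=121 → l++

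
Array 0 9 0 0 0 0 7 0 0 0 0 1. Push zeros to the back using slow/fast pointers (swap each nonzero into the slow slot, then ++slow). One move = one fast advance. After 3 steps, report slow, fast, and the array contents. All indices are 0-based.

slow=0 fast=0: a[fast]=0, fast++
slow=0 fast=1: a[fast]=9≠0 swap→a[0]=9, slow++,fast++
slow=1 fast=2: a[fast]=0, fast++

slow=1, fast=3, a=[9, 0, 0, 0, 0, 0, 7, 0, 0, 0, 0, 1]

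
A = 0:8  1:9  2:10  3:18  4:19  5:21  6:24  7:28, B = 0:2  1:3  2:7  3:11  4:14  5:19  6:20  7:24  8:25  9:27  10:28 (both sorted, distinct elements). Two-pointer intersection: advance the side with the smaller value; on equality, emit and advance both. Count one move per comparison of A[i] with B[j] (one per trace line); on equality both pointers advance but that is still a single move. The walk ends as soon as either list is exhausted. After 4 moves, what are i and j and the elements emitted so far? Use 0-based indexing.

[i=0,j=0] 8>2 → j++
[i=0,j=1] 8>3 → j++
[i=0,j=2] 8>7 → j++
[i=0,j=3] 8<11 → i++

i=1, j=3, emitted=[]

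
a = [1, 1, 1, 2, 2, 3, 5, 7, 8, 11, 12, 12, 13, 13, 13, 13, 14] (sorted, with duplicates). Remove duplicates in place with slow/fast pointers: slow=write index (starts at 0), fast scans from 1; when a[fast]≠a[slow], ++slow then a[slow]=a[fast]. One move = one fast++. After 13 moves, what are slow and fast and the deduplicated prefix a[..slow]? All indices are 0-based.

slow=0 fast=1: a[fast]=1=a[slow] dup, fast++
slow=0 fast=2: a[fast]=1=a[slow] dup, fast++
slow=0 fast=3: a[fast]=2≠a[slow]=1 write a[1]=2, slow++,fast++
slow=1 fast=4: a[fast]=2=a[slow] dup, fast++
slow=1 fast=5: a[fast]=3≠a[slow]=2 write a[2]=3, slow++,fast++
slow=2 fast=6: a[fast]=5≠a[slow]=3 write a[3]=5, slow++,fast++
slow=3 fast=7: a[fast]=7≠a[slow]=5 write a[4]=7, slow++,fast++
slow=4 fast=8: a[fast]=8≠a[slow]=7 write a[5]=8, slow++,fast++
slow=5 fast=9: a[fast]=11≠a[slow]=8 write a[6]=11, slow++,fast++
slow=6 fast=10: a[fast]=12≠a[slow]=11 write a[7]=12, slow++,fast++
slow=7 fast=11: a[fast]=12=a[slow] dup, fast++
slow=7 fast=12: a[fast]=13≠a[slow]=12 write a[8]=13, slow++,fast++
slow=8 fast=13: a[fast]=13=a[slow] dup, fast++

slow=8, fast=14, prefix=[1, 2, 3, 5, 7, 8, 11, 12, 13]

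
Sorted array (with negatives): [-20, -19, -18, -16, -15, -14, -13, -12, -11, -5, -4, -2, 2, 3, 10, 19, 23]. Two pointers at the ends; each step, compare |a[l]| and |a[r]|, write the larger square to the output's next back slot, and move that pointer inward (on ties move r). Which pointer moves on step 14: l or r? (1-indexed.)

l

[1,17] |-20|<=|23| out[17]=529 → r--
[1,16] |-20|>|19| out[16]=400 → l++
[2,16] |-19|<=|19| out[15]=361 → r--
[2,15] |-19|>|10| out[14]=361 → l++
[3,15] |-18|>|10| out[13]=324 → l++
[4,15] |-16|>|10| out[12]=256 → l++
[5,15] |-15|>|10| out[11]=225 → l++
[6,15] |-14|>|10| out[10]=196 → l++
[7,15] |-13|>|10| out[9]=169 → l++
[8,15] |-12|>|10| out[8]=144 → l++
[9,15] |-11|>|10| out[7]=121 → l++
[10,15] |-5|<=|10| out[6]=100 → r--
[10,14] |-5|>|3| out[5]=25 → l++
[11,14] |-4|>|3| out[4]=16 → l++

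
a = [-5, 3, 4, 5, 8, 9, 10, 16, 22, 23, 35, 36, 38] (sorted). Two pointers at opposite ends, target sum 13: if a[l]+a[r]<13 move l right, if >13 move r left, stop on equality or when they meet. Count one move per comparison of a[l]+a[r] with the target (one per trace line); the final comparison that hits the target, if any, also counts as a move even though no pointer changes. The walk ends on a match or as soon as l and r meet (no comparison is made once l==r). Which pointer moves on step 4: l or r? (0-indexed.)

r

l=0 r=12: -5+38=33 >13, r--
l=0 r=11: -5+36=31 >13, r--
l=0 r=10: -5+35=30 >13, r--
l=0 r=9: -5+23=18 >13, r--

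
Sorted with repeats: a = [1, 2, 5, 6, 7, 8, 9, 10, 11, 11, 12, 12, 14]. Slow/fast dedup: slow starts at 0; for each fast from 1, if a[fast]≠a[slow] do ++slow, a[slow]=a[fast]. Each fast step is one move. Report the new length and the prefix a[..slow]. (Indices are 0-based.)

length 11; prefix = [1, 2, 5, 6, 7, 8, 9, 10, 11, 12, 14]

slow=0 fast=1: a[fast]=2≠a[slow]=1 write a[1]=2, slow++,fast++
slow=1 fast=2: a[fast]=5≠a[slow]=2 write a[2]=5, slow++,fast++
slow=2 fast=3: a[fast]=6≠a[slow]=5 write a[3]=6, slow++,fast++
slow=3 fast=4: a[fast]=7≠a[slow]=6 write a[4]=7, slow++,fast++
slow=4 fast=5: a[fast]=8≠a[slow]=7 write a[5]=8, slow++,fast++
slow=5 fast=6: a[fast]=9≠a[slow]=8 write a[6]=9, slow++,fast++
slow=6 fast=7: a[fast]=10≠a[slow]=9 write a[7]=10, slow++,fast++
slow=7 fast=8: a[fast]=11≠a[slow]=10 write a[8]=11, slow++,fast++
slow=8 fast=9: a[fast]=11=a[slow] dup, fast++
slow=8 fast=10: a[fast]=12≠a[slow]=11 write a[9]=12, slow++,fast++
slow=9 fast=11: a[fast]=12=a[slow] dup, fast++
slow=9 fast=12: a[fast]=14≠a[slow]=12 write a[10]=14, slow++,fast++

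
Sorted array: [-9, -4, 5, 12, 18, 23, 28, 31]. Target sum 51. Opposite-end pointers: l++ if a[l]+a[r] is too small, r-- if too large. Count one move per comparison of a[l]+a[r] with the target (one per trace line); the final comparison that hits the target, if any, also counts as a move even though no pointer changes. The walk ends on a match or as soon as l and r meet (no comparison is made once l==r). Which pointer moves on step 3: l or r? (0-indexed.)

l=0 r=7: -9+31=22 <51, l++
l=1 r=7: -4+31=27 <51, l++
l=2 r=7: 5+31=36 <51, l++

l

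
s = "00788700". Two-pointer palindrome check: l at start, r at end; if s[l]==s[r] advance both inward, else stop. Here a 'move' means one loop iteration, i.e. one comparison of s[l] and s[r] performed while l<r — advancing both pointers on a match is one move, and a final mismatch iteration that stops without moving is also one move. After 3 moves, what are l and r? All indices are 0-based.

l=0 r=7: '0'=='0', l++,r--
l=1 r=6: '0'=='0', l++,r--
l=2 r=5: '7'=='7', l++,r--

l=3, r=4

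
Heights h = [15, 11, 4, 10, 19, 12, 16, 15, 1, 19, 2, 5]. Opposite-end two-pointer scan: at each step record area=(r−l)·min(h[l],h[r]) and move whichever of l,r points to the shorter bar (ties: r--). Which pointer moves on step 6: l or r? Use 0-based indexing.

[0,11] min(15,5)*11=55 best=55 * → r--
[0,10] min(15,2)*10=20 best=55 → r--
[0,9] min(15,19)*9=135 best=135 * → l++
[1,9] min(11,19)*8=88 best=135 → l++
[2,9] min(4,19)*7=28 best=135 → l++
[3,9] min(10,19)*6=60 best=135 → l++

l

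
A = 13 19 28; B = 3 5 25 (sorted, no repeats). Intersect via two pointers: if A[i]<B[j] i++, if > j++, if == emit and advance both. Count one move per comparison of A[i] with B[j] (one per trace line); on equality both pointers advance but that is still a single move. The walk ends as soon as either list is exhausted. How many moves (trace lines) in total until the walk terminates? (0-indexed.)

i=0 j=0: 13>3, j++
i=0 j=1: 13>5, j++
i=0 j=2: 13<25, i++
i=1 j=2: 19<25, i++
i=2 j=2: 28>25, j++

5 moves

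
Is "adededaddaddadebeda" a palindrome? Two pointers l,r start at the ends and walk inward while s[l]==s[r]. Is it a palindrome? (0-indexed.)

[0,18] 'a'=='a' → l++,r--
[1,17] 'd'=='d' → l++,r--
[2,16] 'e'=='e' → l++,r--
[3,15] 'd'!='b' → stop

not a palindrome (mismatch at 3,15)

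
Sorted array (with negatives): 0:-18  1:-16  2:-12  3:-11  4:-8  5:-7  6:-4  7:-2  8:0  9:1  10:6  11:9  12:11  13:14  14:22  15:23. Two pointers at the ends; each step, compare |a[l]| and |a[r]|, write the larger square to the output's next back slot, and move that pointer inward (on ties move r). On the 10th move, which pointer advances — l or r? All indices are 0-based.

l=0 r=15: |-18|<=|23| out[15]=529, r--
l=0 r=14: |-18|<=|22| out[14]=484, r--
l=0 r=13: |-18|>|14| out[13]=324, l++
l=1 r=13: |-16|>|14| out[12]=256, l++
l=2 r=13: |-12|<=|14| out[11]=196, r--
l=2 r=12: |-12|>|11| out[10]=144, l++
l=3 r=12: |-11|<=|11| out[9]=121, r--
l=3 r=11: |-11|>|9| out[8]=121, l++
l=4 r=11: |-8|<=|9| out[7]=81, r--
l=4 r=10: |-8|>|6| out[6]=64, l++

l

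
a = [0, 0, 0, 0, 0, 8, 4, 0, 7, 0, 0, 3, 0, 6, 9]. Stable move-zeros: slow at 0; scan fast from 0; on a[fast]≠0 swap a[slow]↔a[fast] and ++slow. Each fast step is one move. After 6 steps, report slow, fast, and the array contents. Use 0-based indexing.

slow=0 fast=0: a[fast]=0, fast++
slow=0 fast=1: a[fast]=0, fast++
slow=0 fast=2: a[fast]=0, fast++
slow=0 fast=3: a[fast]=0, fast++
slow=0 fast=4: a[fast]=0, fast++
slow=0 fast=5: a[fast]=8≠0 swap→a[0]=8, slow++,fast++

slow=1, fast=6, a=[8, 0, 0, 0, 0, 0, 4, 0, 7, 0, 0, 3, 0, 6, 9]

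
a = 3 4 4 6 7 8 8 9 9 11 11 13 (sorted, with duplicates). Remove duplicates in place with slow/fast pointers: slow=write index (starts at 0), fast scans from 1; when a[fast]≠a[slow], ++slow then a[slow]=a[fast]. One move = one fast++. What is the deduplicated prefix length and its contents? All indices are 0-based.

(s=0,f=1) a[fast]=4≠a[slow]=3 write a[1]=4 → slow++,fast++
(s=1,f=2) a[fast]=4=a[slow] dup → fast++
(s=1,f=3) a[fast]=6≠a[slow]=4 write a[2]=6 → slow++,fast++
(s=2,f=4) a[fast]=7≠a[slow]=6 write a[3]=7 → slow++,fast++
(s=3,f=5) a[fast]=8≠a[slow]=7 write a[4]=8 → slow++,fast++
(s=4,f=6) a[fast]=8=a[slow] dup → fast++
(s=4,f=7) a[fast]=9≠a[slow]=8 write a[5]=9 → slow++,fast++
(s=5,f=8) a[fast]=9=a[slow] dup → fast++
(s=5,f=9) a[fast]=11≠a[slow]=9 write a[6]=11 → slow++,fast++
(s=6,f=10) a[fast]=11=a[slow] dup → fast++
(s=6,f=11) a[fast]=13≠a[slow]=11 write a[7]=13 → slow++,fast++

length 8; prefix = [3, 4, 6, 7, 8, 9, 11, 13]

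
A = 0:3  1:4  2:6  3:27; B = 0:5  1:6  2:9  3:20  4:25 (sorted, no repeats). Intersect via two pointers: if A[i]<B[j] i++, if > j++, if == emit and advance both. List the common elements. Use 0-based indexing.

[i=0,j=0] 3<5 → i++
[i=1,j=0] 4<5 → i++
[i=2,j=0] 6>5 → j++
[i=2,j=1] 6==6 emit → i++,j++
[i=3,j=2] 27>9 → j++
[i=3,j=3] 27>20 → j++
[i=3,j=4] 27>25 → j++

intersection = [6]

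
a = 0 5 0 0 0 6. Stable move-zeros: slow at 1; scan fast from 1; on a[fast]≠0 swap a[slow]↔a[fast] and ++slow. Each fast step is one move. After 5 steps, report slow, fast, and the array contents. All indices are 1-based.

slow=2, fast=6, a=[5, 0, 0, 0, 0, 6]

slow=1 fast=1: a[fast]=0, fast++
slow=1 fast=2: a[fast]=5≠0 swap→a[1]=5, slow++,fast++
slow=2 fast=3: a[fast]=0, fast++
slow=2 fast=4: a[fast]=0, fast++
slow=2 fast=5: a[fast]=0, fast++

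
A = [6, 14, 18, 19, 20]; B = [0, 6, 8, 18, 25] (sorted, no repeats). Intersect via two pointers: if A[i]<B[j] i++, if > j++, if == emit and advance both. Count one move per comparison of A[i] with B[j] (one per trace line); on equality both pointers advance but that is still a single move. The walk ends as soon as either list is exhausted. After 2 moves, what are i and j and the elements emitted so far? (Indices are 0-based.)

[i=0,j=0] 6>0 → j++
[i=0,j=1] 6==6 emit → i++,j++

i=1, j=2, emitted=[6]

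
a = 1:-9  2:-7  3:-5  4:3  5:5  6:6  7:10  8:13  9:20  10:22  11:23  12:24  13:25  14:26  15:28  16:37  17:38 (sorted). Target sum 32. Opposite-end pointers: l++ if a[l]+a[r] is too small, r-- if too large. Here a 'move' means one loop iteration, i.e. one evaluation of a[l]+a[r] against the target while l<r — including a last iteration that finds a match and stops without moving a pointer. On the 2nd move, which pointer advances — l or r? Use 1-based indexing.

l

[1,17] -9+38=29 <32 → l++
[2,17] -7+38=31 <32 → l++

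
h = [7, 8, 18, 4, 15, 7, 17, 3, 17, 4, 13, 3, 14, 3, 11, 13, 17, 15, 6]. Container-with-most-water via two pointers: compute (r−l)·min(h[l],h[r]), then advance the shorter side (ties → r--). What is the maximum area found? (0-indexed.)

[0,18] min(7,6)*18=108 best=108 * → r--
[0,17] min(7,15)*17=119 best=119 * → l++
[1,17] min(8,15)*16=128 best=128 * → l++
[2,17] min(18,15)*15=225 best=225 * → r--
[2,16] min(18,17)*14=238 best=238 * → r--
[2,15] min(18,13)*13=169 best=238 → r--
[2,14] min(18,11)*12=132 best=238 → r--
[2,13] min(18,3)*11=33 best=238 → r--
[2,12] min(18,14)*10=140 best=238 → r--
[2,11] min(18,3)*9=27 best=238 → r--
[2,10] min(18,13)*8=104 best=238 → r--
[2,9] min(18,4)*7=28 best=238 → r--
[2,8] min(18,17)*6=102 best=238 → r--
[2,7] min(18,3)*5=15 best=238 → r--
[2,6] min(18,17)*4=68 best=238 → r--
[2,5] min(18,7)*3=21 best=238 → r--
[2,4] min(18,15)*2=30 best=238 → r--
[2,3] min(18,4)*1=4 best=238 → r--

max area = 238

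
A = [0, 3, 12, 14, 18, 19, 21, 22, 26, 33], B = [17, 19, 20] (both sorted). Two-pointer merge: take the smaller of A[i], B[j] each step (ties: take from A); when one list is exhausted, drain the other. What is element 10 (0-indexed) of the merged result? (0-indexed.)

merged[10] = 22

[i=0,j=0] A[i]=0<=B[j]=17 take 0 → i++
[i=1,j=0] A[i]=3<=B[j]=17 take 3 → i++
[i=2,j=0] A[i]=12<=B[j]=17 take 12 → i++
[i=3,j=0] A[i]=14<=B[j]=17 take 14 → i++
[i=4,j=0] A[i]=18>B[j]=17 take 17 → j++
[i=4,j=1] A[i]=18<=B[j]=19 take 18 → i++
[i=5,j=1] A[i]=19<=B[j]=19 take 19 → i++
[i=6,j=1] A[i]=21>B[j]=19 take 19 → j++
[i=6,j=2] A[i]=21>B[j]=20 take 20 → j++
[i=6,j=3] B done, take A[i]=21 → i++
[i=7,j=3] B done, take A[i]=22 → i++
[i=8,j=3] B done, take A[i]=26 → i++
[i=9,j=3] B done, take A[i]=33 → i++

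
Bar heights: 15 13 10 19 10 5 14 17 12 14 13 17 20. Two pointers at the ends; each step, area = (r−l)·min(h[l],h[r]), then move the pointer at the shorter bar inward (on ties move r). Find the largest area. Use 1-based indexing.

max area = 180

l=1 r=13: min(15,20)*12=180 best=180 *, l++
l=2 r=13: min(13,20)*11=143 best=180, l++
l=3 r=13: min(10,20)*10=100 best=180, l++
l=4 r=13: min(19,20)*9=171 best=180, l++
l=5 r=13: min(10,20)*8=80 best=180, l++
l=6 r=13: min(5,20)*7=35 best=180, l++
l=7 r=13: min(14,20)*6=84 best=180, l++
l=8 r=13: min(17,20)*5=85 best=180, l++
l=9 r=13: min(12,20)*4=48 best=180, l++
l=10 r=13: min(14,20)*3=42 best=180, l++
l=11 r=13: min(13,20)*2=26 best=180, l++
l=12 r=13: min(17,20)*1=17 best=180, l++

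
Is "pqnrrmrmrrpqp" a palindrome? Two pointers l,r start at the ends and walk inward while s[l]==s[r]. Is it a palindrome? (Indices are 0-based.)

not a palindrome (mismatch at 2,10)

[0,12] 'p'=='p' → l++,r--
[1,11] 'q'=='q' → l++,r--
[2,10] 'n'!='p' → stop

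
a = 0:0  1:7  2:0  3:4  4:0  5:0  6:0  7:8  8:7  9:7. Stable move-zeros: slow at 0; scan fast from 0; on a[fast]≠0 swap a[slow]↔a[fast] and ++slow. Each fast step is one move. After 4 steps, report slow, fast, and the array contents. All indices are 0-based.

(s=0,f=0) a[fast]=0 → fast++
(s=0,f=1) a[fast]=7≠0 swap→a[0]=7 → slow++,fast++
(s=1,f=2) a[fast]=0 → fast++
(s=1,f=3) a[fast]=4≠0 swap→a[1]=4 → slow++,fast++

slow=2, fast=4, a=[7, 4, 0, 0, 0, 0, 0, 8, 7, 7]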